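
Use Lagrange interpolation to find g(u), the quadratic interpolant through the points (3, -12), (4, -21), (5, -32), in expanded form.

g(u) = -u^2 - 2u + 3

Build the Lagrange basis polynomials:
L_0(u) = (u - 4)(u - 5) / [2] = (1/2)u^2 - (9/2)u + 10
L_1(u) = (u - 3)(u - 5) / [-1] = -u^2 + 8u - 15
L_2(u) = (u - 3)(u - 4) / [2] = (1/2)u^2 - (7/2)u + 6
g(u) = (-12)·L_0 + (-21)·L_1 + (-32)·L_2
  (-12)·L_0(u) = -6u^2 + 54u - 120
  (-21)·L_1(u) = 21u^2 - 168u + 315
  (-32)·L_2(u) = -16u^2 + 112u - 192
Adding term by term: -u^2 - 2u + 3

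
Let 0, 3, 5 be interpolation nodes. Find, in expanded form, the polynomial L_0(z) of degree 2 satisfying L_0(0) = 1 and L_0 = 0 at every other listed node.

L_0(z) = (1/15)z^2 - (8/15)z + 1

L_0(z) = (z - 3)(z - 5) / [(-3)·(-5)]
       = (z^2 - 8z + 15) / (15)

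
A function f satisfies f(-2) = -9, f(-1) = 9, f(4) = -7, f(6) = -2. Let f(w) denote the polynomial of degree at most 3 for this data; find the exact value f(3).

Evaluate each Lagrange basis at w = 3:
L_0(3) = (4)·(-1)·(-3)/[(-1)·(-6)·(-8)] = -1/4
L_1(3) = (5)·(-1)·(-3)/[(1)·(-5)·(-7)] = 3/7
L_2(3) = (5)·(4)·(-3)/[(6)·(5)·(-2)] = 1
L_3(3) = (5)·(4)·(-1)/[(8)·(7)·(2)] = -5/28
Sum: (-9)·(-1/4) + 9·(3/7) + (-7)·(1) + (-2)·(-5/28) = -15/28

-15/28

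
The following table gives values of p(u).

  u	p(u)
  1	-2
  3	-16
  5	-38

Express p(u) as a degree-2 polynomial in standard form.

p(u) = -u^2 - 3u + 2

L_0(u) = (u - 3)(u - 5) / [8] = (1/8)u^2 - u + 15/8
L_1(u) = (u - 1)(u - 5) / [-4] = -(1/4)u^2 + (3/2)u - 5/4
L_2(u) = (u - 1)(u - 3) / [8] = (1/8)u^2 - (1/2)u + 3/8
p(u) = (-2)·L_0 + (-16)·L_1 + (-38)·L_2
  (-2)·L_0(u) = -(1/4)u^2 + 2u - 15/4
  (-16)·L_1(u) = 4u^2 - 24u + 20
  (-38)·L_2(u) = -(19/4)u^2 + 19u - 57/4
Adding term by term: -u^2 - 3u + 2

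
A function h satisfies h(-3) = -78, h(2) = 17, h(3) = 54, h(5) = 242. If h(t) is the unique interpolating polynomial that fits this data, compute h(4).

125

Using Newton's divided-difference form:
h[-3,2] = (17 - (-78)) / (2 - (-3)) = 19
h[2,3] = (54 - 17) / (3 - 2) = 37
h[3,5] = (242 - 54) / (5 - 3) = 94
h[-3,2,3] = (37 - 19) / (3 - (-3)) = 3
h[2,3,5] = (94 - 37) / (5 - 2) = 19
h[-3,2,3,5] = (19 - 3) / (5 - (-3)) = 2
h(4) = -78 + 19·(7) + 3·(7)·(2) + 2·(7)·(2)·(1) = 125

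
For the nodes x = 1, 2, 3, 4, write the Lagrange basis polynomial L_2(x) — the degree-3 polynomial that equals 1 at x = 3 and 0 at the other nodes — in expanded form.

L_2(x) = -(1/2)x^3 + (7/2)x^2 - 7x + 4

L_2(x) = (x - 1)(x - 2)(x - 4) / [(2)·(1)·(-1)]
       = (x^3 - 7x^2 + 14x - 8) / (-2)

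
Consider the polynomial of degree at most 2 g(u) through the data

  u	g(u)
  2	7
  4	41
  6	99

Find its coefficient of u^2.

The leading coefficient equals the top divided difference g[2,4,6].
g[2,4] = (41 - 7) / (4 - 2) = 17
g[4,6] = (99 - 41) / (6 - 4) = 29
g[2,4,6] = (29 - 17) / (6 - 2) = 3

3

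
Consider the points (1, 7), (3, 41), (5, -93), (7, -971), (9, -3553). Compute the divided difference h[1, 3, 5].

h[1,3] = (41 - 7) / (3 - 1) = 17
h[3,5] = (-93 - 41) / (5 - 3) = -67
h[1,3,5] = (-67 - 17) / (5 - 1) = -21

-21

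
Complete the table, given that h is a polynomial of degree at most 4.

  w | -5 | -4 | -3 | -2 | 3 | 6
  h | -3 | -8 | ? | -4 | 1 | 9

-11301/1540

The 5 known values determine h uniquely (degree ≤ 4).
L_0(-3) = (1)·(-1)·(-6)·(-9)/[(-1)·(-3)·(-8)·(-11)] = -9/44
L_1(-3) = (2)·(-1)·(-6)·(-9)/[(1)·(-2)·(-7)·(-10)] = 27/35
L_2(-3) = (2)·(1)·(-6)·(-9)/[(3)·(2)·(-5)·(-8)] = 9/20
L_3(-3) = (2)·(1)·(-1)·(-9)/[(8)·(7)·(5)·(-3)] = -3/140
L_4(-3) = (2)·(1)·(-1)·(-6)/[(11)·(10)·(8)·(3)] = 1/220
Sum: (-3)·(-9/44) + (-8)·(27/35) + (-4)·(9/20) + 1·(-3/140) + 9·(1/220) = -11301/1540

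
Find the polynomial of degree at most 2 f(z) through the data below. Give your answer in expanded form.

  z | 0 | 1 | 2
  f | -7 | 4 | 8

f(z) = -(7/2)z^2 + (29/2)z - 7

Build the Lagrange basis polynomials:
L_0(z) = (z - 1)(z - 2) / [2] = (1/2)z^2 - (3/2)z + 1
L_1(z) = z(z - 2) / [-1] = -z^2 + 2z
L_2(z) = z(z - 1) / [2] = (1/2)z^2 - (1/2)z
f(z) = (-7)·L_0 + 4·L_1 + 8·L_2
  (-7)·L_0(z) = -(7/2)z^2 + (21/2)z - 7
  4·L_1(z) = -4z^2 + 8z
  8·L_2(z) = 4z^2 - 4z
Adding term by term: -(7/2)z^2 + (29/2)z - 7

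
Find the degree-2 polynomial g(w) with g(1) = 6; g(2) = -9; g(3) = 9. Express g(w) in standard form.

L_0(w) = (w - 2)(w - 3) / [2] = (1/2)w^2 - (5/2)w + 3
L_1(w) = (w - 1)(w - 3) / [-1] = -w^2 + 4w - 3
L_2(w) = (w - 1)(w - 2) / [2] = (1/2)w^2 - (3/2)w + 1
g(w) = 6·L_0 + (-9)·L_1 + 9·L_2
  6·L_0(w) = 3w^2 - 15w + 18
  (-9)·L_1(w) = 9w^2 - 36w + 27
  9·L_2(w) = (9/2)w^2 - (27/2)w + 9
Adding term by term: (33/2)w^2 - (129/2)w + 54

g(w) = (33/2)w^2 - (129/2)w + 54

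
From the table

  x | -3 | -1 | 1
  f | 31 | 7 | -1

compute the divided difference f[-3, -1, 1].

2

f[-3,-1] = (7 - 31) / (-1 - (-3)) = -12
f[-1,1] = (-1 - 7) / (1 - (-1)) = -4
f[-3,-1,1] = (-4 - (-12)) / (1 - (-3)) = 2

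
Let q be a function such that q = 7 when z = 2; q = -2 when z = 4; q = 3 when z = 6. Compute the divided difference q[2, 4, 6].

7/4

q[2,4] = (-2 - 7) / (4 - 2) = -9/2
q[4,6] = (3 - (-2)) / (6 - 4) = 5/2
q[2,4,6] = (5/2 - (-9/2)) / (6 - 2) = 7/4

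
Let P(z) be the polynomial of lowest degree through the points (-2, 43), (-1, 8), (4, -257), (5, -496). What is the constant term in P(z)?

-1

Build the Lagrange basis polynomials:
L_0(z) = (z + 1)(z - 4)(z - 5) / [-42] = -(1/42)z^3 + (4/21)z^2 - (11/42)z - 10/21
L_1(z) = (z + 2)(z - 4)(z - 5) / [30] = (1/30)z^3 - (7/30)z^2 + (1/15)z + 4/3
L_2(z) = (z + 2)(z + 1)(z - 5) / [-30] = -(1/30)z^3 + (1/15)z^2 + (13/30)z + 1/3
L_3(z) = (z + 2)(z + 1)(z - 4) / [42] = (1/42)z^3 - (1/42)z^2 - (5/21)z - 4/21
P(z) = 43·L_0 + 8·L_1 + (-257)·L_2 + (-496)·L_3
Only the constant term is needed; take it from each L_i and combine:
43·(-10/21) + 8·(4/3) + (-257)·(1/3) + (-496)·(-4/21) = -1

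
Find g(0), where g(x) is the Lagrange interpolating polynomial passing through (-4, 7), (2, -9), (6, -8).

L_0(0) = (-2)·(-6)/[(-6)·(-10)] = 1/5
L_1(0) = (4)·(-6)/[(6)·(-4)] = 1
L_2(0) = (4)·(-2)/[(10)·(4)] = -1/5
Sum: 7·(1/5) + (-9)·(1) + (-8)·(-1/5) = -6

-6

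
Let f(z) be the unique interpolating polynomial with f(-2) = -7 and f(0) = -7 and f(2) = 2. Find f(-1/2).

-251/32

Using Newton's divided-difference form:
f[-2,0] = (-7 - (-7)) / (0 - (-2)) = 0
f[0,2] = (2 - (-7)) / (2 - 0) = 9/2
f[-2,0,2] = (9/2 - 0) / (2 - (-2)) = 9/8
f(-1/2) = -7 + 0·(3/2) + (9/8)·(3/2)·(-1/2) = -251/32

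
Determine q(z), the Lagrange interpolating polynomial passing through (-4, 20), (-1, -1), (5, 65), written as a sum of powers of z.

Build the Lagrange basis polynomials:
L_0(z) = (z + 1)(z - 5) / [27] = (1/27)z^2 - (4/27)z - 5/27
L_1(z) = (z + 4)(z - 5) / [-18] = -(1/18)z^2 + (1/18)z + 10/9
L_2(z) = (z + 4)(z + 1) / [54] = (1/54)z^2 + (5/54)z + 2/27
q(z) = 20·L_0 + (-1)·L_1 + 65·L_2
  20·L_0(z) = (20/27)z^2 - (80/27)z - 100/27
  (-1)·L_1(z) = (1/18)z^2 - (1/18)z - 10/9
  65·L_2(z) = (65/54)z^2 + (325/54)z + 130/27
Adding term by term: 2z^2 + 3z

q(z) = 2z^2 + 3z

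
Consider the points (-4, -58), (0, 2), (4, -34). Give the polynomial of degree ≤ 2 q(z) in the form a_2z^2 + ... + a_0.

q(z) = -3z^2 + 3z + 2

Build the Lagrange basis polynomials:
L_0(z) = z(z - 4) / [32] = (1/32)z^2 - (1/8)z
L_1(z) = (z + 4)(z - 4) / [-16] = -(1/16)z^2 + 1
L_2(z) = (z + 4)z / [32] = (1/32)z^2 + (1/8)z
q(z) = (-58)·L_0 + 2·L_1 + (-34)·L_2
  (-58)·L_0(z) = -(29/16)z^2 + (29/4)z
  2·L_1(z) = -(1/8)z^2 + 2
  (-34)·L_2(z) = -(17/16)z^2 - (17/4)z
Adding term by term: -3z^2 + 3z + 2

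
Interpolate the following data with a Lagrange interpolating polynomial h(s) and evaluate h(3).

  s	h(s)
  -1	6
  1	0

L_0(3) = (2)/[(-2)] = -1
L_1(3) = (4)/[(2)] = 2
Sum: 6·(-1) + 0 = -6

-6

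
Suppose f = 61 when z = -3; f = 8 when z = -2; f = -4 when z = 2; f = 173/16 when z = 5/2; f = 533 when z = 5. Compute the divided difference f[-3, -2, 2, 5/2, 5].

1

f[-3,-2] = (8 - 61) / (-2 - (-3)) = -53
f[-2,2] = (-4 - 8) / (2 - (-2)) = -3
f[2,5/2] = (173/16 - (-4)) / (5/2 - 2) = 237/8
f[5/2,5] = (533 - 173/16) / (5 - 5/2) = 1671/8
f[-3,-2,2] = (-3 - (-53)) / (2 - (-3)) = 10
f[-2,2,5/2] = (237/8 - (-3)) / (5/2 - (-2)) = 29/4
f[2,5/2,5] = (1671/8 - 237/8) / (5 - 2) = 239/4
f[-3,-2,2,5/2] = (29/4 - 10) / (5/2 - (-3)) = -1/2
f[-2,2,5/2,5] = (239/4 - 29/4) / (5 - (-2)) = 15/2
f[-3,-2,2,5/2,5] = (15/2 - (-1/2)) / (5 - (-3)) = 1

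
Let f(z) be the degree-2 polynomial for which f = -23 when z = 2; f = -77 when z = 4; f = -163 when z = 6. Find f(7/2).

Using Newton's divided-difference form:
f[2,4] = (-77 - (-23)) / (4 - 2) = -27
f[4,6] = (-163 - (-77)) / (6 - 4) = -43
f[2,4,6] = (-43 - (-27)) / (6 - 2) = -4
f(7/2) = -23 + (-27)·(3/2) + (-4)·(3/2)·(-1/2) = -121/2

-121/2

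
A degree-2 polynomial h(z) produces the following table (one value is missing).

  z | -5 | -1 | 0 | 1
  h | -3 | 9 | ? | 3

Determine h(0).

The 3 known values determine h uniquely (degree ≤ 2).
L_0(0) = (1)·(-1)/[(-4)·(-6)] = -1/24
L_1(0) = (5)·(-1)/[(4)·(-2)] = 5/8
L_2(0) = (5)·(1)/[(6)·(2)] = 5/12
Sum: (-3)·(-1/24) + 9·(5/8) + 3·(5/12) = 7

7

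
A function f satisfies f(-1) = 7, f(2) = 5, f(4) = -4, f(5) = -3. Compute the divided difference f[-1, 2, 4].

-23/30

f[-1,2] = (5 - 7) / (2 - (-1)) = -2/3
f[2,4] = (-4 - 5) / (4 - 2) = -9/2
f[-1,2,4] = (-9/2 - (-2/3)) / (4 - (-1)) = -23/30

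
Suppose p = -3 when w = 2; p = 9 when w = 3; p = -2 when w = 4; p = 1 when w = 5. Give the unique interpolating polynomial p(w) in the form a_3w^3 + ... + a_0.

L_0(w) = (w - 3)(w - 4)(w - 5) / [-6] = -(1/6)w^3 + 2w^2 - (47/6)w + 10
L_1(w) = (w - 2)(w - 4)(w - 5) / [2] = (1/2)w^3 - (11/2)w^2 + 19w - 20
L_2(w) = (w - 2)(w - 3)(w - 5) / [-2] = -(1/2)w^3 + 5w^2 - (31/2)w + 15
L_3(w) = (w - 2)(w - 3)(w - 4) / [6] = (1/6)w^3 - (3/2)w^2 + (13/3)w - 4
p(w) = (-3)·L_0 + 9·L_1 + (-2)·L_2 + 1·L_3
  (-3)·L_0(w) = (1/2)w^3 - 6w^2 + (47/2)w - 30
  9·L_1(w) = (9/2)w^3 - (99/2)w^2 + 171w - 180
  (-2)·L_2(w) = w^3 - 10w^2 + 31w - 30
  1·L_3(w) = (1/6)w^3 - (3/2)w^2 + (13/3)w - 4
Adding term by term: (37/6)w^3 - 67w^2 + (1379/6)w - 244

p(w) = (37/6)w^3 - 67w^2 + (1379/6)w - 244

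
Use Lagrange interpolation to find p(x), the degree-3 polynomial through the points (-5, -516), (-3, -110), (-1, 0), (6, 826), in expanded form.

p(x) = 4x^3 - x^2 - x + 4

Build the Lagrange basis polynomials:
L_0(x) = (x + 3)(x + 1)(x - 6) / [-88] = -(1/88)x^3 + (1/44)x^2 + (21/88)x + 9/44
L_1(x) = (x + 5)(x + 1)(x - 6) / [36] = (1/36)x^3 - (31/36)x - 5/6
L_2(x) = (x + 5)(x + 3)(x - 6) / [-56] = -(1/56)x^3 - (1/28)x^2 + (33/56)x + 45/28
L_3(x) = (x + 5)(x + 3)(x + 1) / [693] = (1/693)x^3 + (1/77)x^2 + (23/693)x + 5/231
p(x) = (-516)·L_0 + (-110)·L_1 + 0·L_2 + 826·L_3
  (-516)·L_0(x) = (129/22)x^3 - (129/11)x^2 - (2709/22)x - 1161/11
  (-110)·L_1(x) = -(55/18)x^3 + (1705/18)x + 275/3
  0·L_2(x) = 0
  826·L_3(x) = (118/99)x^3 + (118/11)x^2 + (2714/99)x + 590/33
Adding term by term: 4x^3 - x^2 - x + 4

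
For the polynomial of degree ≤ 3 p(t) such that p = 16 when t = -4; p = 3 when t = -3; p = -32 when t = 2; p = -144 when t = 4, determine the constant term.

0

Build the Lagrange basis polynomials:
L_0(t) = (t + 3)(t - 2)(t - 4) / [-48] = -(1/48)t^3 + (1/16)t^2 + (5/24)t - 1/2
L_1(t) = (t + 4)(t - 2)(t - 4) / [35] = (1/35)t^3 - (2/35)t^2 - (16/35)t + 32/35
L_2(t) = (t + 4)(t + 3)(t - 4) / [-60] = -(1/60)t^3 - (1/20)t^2 + (4/15)t + 4/5
L_3(t) = (t + 4)(t + 3)(t - 2) / [112] = (1/112)t^3 + (5/112)t^2 - (1/56)t - 3/14
p(t) = 16·L_0 + 3·L_1 + (-32)·L_2 + (-144)·L_3
Only the constant term is needed; take it from each L_i and combine:
16·(-1/2) + 3·(32/35) + (-32)·(4/5) + (-144)·(-3/14) = 0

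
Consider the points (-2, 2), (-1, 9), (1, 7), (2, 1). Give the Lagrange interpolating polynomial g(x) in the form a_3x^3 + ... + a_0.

g(x) = (1/4)x^3 - (13/6)x^2 - (5/4)x + 61/6

L_0(x) = (x + 1)(x - 1)(x - 2) / [-12] = -(1/12)x^3 + (1/6)x^2 + (1/12)x - 1/6
L_1(x) = (x + 2)(x - 1)(x - 2) / [6] = (1/6)x^3 - (1/6)x^2 - (2/3)x + 2/3
L_2(x) = (x + 2)(x + 1)(x - 2) / [-6] = -(1/6)x^3 - (1/6)x^2 + (2/3)x + 2/3
L_3(x) = (x + 2)(x + 1)(x - 1) / [12] = (1/12)x^3 + (1/6)x^2 - (1/12)x - 1/6
g(x) = 2·L_0 + 9·L_1 + 7·L_2 + 1·L_3
  2·L_0(x) = -(1/6)x^3 + (1/3)x^2 + (1/6)x - 1/3
  9·L_1(x) = (3/2)x^3 - (3/2)x^2 - 6x + 6
  7·L_2(x) = -(7/6)x^3 - (7/6)x^2 + (14/3)x + 14/3
  1·L_3(x) = (1/12)x^3 + (1/6)x^2 - (1/12)x - 1/6
Adding term by term: (1/4)x^3 - (13/6)x^2 - (5/4)x + 61/6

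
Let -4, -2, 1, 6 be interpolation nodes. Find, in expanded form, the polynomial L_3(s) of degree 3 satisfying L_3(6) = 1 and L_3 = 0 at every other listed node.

L_3(s) = (1/400)s^3 + (1/80)s^2 + (1/200)s - 1/50

L_3(s) = (s + 4)(s + 2)(s - 1) / [(10)·(8)·(5)]
       = (s^3 + 5s^2 + 2s - 8) / (400)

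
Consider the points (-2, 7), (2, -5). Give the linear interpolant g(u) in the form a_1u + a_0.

Build the Lagrange basis polynomials:
L_0(u) = (u - 2) / [-4] = -(1/4)u + 1/2
L_1(u) = (u + 2) / [4] = (1/4)u + 1/2
g(u) = 7·L_0 + (-5)·L_1
  7·L_0(u) = -(7/4)u + 7/2
  (-5)·L_1(u) = -(5/4)u - 5/2
Adding term by term: -3u + 1

g(u) = -3u + 1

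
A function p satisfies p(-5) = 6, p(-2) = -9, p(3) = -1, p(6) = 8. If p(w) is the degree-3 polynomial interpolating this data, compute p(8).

Evaluate each Lagrange basis at w = 8:
L_0(8) = (10)·(5)·(2)/[(-3)·(-8)·(-11)] = -25/66
L_1(8) = (13)·(5)·(2)/[(3)·(-5)·(-8)] = 13/12
L_2(8) = (13)·(10)·(2)/[(8)·(5)·(-3)] = -13/6
L_3(8) = (13)·(10)·(5)/[(11)·(8)·(3)] = 325/132
Sum: 6·(-25/66) + (-9)·(13/12) + (-1)·(-13/6) + 8·(325/132) = 433/44

433/44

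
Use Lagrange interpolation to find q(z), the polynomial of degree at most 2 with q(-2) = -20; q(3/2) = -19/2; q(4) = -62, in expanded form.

Build the Lagrange basis polynomials:
L_0(z) = (z - 3/2)(z - 4) / [21] = (1/21)z^2 - (11/42)z + 2/7
L_1(z) = (z + 2)(z - 4) / [-35/4] = -(4/35)z^2 + (8/35)z + 32/35
L_2(z) = (z + 2)(z - 3/2) / [15] = (1/15)z^2 + (1/30)z - 1/5
q(z) = (-20)·L_0 + (-19/2)·L_1 + (-62)·L_2
  (-20)·L_0(z) = -(20/21)z^2 + (110/21)z - 40/7
  (-19/2)·L_1(z) = (38/35)z^2 - (76/35)z - 304/35
  (-62)·L_2(z) = -(62/15)z^2 - (31/15)z + 62/5
Adding term by term: -4z^2 + z - 2

q(z) = -4z^2 + z - 2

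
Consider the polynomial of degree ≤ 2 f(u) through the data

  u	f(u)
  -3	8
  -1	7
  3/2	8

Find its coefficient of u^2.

1/5

L_0(u) = (u + 1)(u - 3/2) / [9] = (1/9)u^2 - (1/18)u - 1/6
L_1(u) = (u + 3)(u - 3/2) / [-5] = -(1/5)u^2 - (3/10)u + 9/10
L_2(u) = (u + 3)(u + 1) / [45/4] = (4/45)u^2 + (16/45)u + 4/15
f(u) = 8·L_0 + 7·L_1 + 8·L_2
Only the coefficient of u^2 is needed; take it from each L_i and combine:
8·(1/9) + 7·(-1/5) + 8·(4/45) = 1/5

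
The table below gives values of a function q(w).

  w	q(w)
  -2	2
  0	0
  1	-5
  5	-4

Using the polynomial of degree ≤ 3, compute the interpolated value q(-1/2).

2109/1120

Using Newton's divided-difference form:
q[-2,0] = (0 - 2) / (0 - (-2)) = -1
q[0,1] = (-5 - 0) / (1 - 0) = -5
q[1,5] = (-4 - (-5)) / (5 - 1) = 1/4
q[-2,0,1] = (-5 - (-1)) / (1 - (-2)) = -4/3
q[0,1,5] = (1/4 - (-5)) / (5 - 0) = 21/20
q[-2,0,1,5] = (21/20 - (-4/3)) / (5 - (-2)) = 143/420
q(-1/2) = 2 + (-1)·(3/2) + (-4/3)·(3/2)·(-1/2) + (143/420)·(3/2)·(-1/2)·(-3/2) = 2109/1120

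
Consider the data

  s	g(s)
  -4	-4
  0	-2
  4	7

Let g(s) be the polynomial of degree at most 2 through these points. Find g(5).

331/32

L_0(5) = (5)·(1)/[(-4)·(-8)] = 5/32
L_1(5) = (9)·(1)/[(4)·(-4)] = -9/16
L_2(5) = (9)·(5)/[(8)·(4)] = 45/32
Sum: (-4)·(5/32) + (-2)·(-9/16) + 7·(45/32) = 331/32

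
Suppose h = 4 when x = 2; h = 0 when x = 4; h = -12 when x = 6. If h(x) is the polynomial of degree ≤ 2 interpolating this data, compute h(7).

Using Newton's divided-difference form:
h[2,4] = (0 - 4) / (4 - 2) = -2
h[4,6] = (-12 - 0) / (6 - 4) = -6
h[2,4,6] = (-6 - (-2)) / (6 - 2) = -1
h(7) = 4 + (-2)·(5) + (-1)·(5)·(3) = -21

-21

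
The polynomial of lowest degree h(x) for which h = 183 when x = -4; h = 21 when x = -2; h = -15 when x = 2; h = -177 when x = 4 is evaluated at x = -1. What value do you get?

L_0(-1) = (1)·(-3)·(-5)/[(-2)·(-6)·(-8)] = -5/32
L_1(-1) = (3)·(-3)·(-5)/[(2)·(-4)·(-6)] = 15/16
L_2(-1) = (3)·(1)·(-5)/[(6)·(4)·(-2)] = 5/16
L_3(-1) = (3)·(1)·(-3)/[(8)·(6)·(2)] = -3/32
Sum: 183·(-5/32) + 21·(15/16) + (-15)·(5/16) + (-177)·(-3/32) = 3

3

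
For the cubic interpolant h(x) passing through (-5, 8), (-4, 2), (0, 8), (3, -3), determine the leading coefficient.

-47/168

L_0(x) = (x + 4)x(x - 3) / [-40] = -(1/40)x^3 - (1/40)x^2 + (3/10)x
L_1(x) = (x + 5)x(x - 3) / [28] = (1/28)x^3 + (1/14)x^2 - (15/28)x
L_2(x) = (x + 5)(x + 4)(x - 3) / [-60] = -(1/60)x^3 - (1/10)x^2 + (7/60)x + 1
L_3(x) = (x + 5)(x + 4)x / [168] = (1/168)x^3 + (3/56)x^2 + (5/42)x
h(x) = 8·L_0 + 2·L_1 + 8·L_2 + (-3)·L_3
Only the coefficient of x^3 is needed; take it from each L_i and combine:
8·(-1/40) + 2·(1/28) + 8·(-1/60) + (-3)·(1/168) = -47/168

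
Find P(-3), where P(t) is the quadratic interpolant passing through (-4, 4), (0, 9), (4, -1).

Evaluate each Lagrange basis at t = -3:
L_0(-3) = (-3)·(-7)/[(-4)·(-8)] = 21/32
L_1(-3) = (1)·(-7)/[(4)·(-4)] = 7/16
L_2(-3) = (1)·(-3)/[(8)·(4)] = -3/32
Sum: 4·(21/32) + 9·(7/16) + (-1)·(-3/32) = 213/32

213/32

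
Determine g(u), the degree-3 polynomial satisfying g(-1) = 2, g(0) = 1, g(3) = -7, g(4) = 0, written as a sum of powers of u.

g(u) = (17/30)u^3 - (31/20)u^2 - (187/60)u + 1

Newton's divided differences:
g[-1,0] = (1 - 2) / (0 - (-1)) = -1
g[0,3] = (-7 - 1) / (3 - 0) = -8/3
g[3,4] = (0 - (-7)) / (4 - 3) = 7
g[-1,0,3] = (-8/3 - (-1)) / (3 - (-1)) = -5/12
g[0,3,4] = (7 - (-8/3)) / (4 - 0) = 29/12
g[-1,0,3,4] = (29/12 - (-5/12)) / (4 - (-1)) = 17/30
g(u) = 2 + (-1)·(u + 1) + (-5/12)·(u + 1)u + (17/30)·(u + 1)u(u - 3)
Expanding: g(u) = (17/30)u^3 - (31/20)u^2 - (187/60)u + 1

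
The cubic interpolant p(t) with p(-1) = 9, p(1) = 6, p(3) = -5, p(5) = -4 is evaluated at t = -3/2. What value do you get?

Evaluate each Lagrange basis at t = -3/2:
L_0(-3/2) = (-5/2)·(-9/2)·(-13/2)/[(-2)·(-4)·(-6)] = 195/128
L_1(-3/2) = (-1/2)·(-9/2)·(-13/2)/[(2)·(-2)·(-4)] = -117/128
L_2(-3/2) = (-1/2)·(-5/2)·(-13/2)/[(4)·(2)·(-2)] = 65/128
L_3(-3/2) = (-1/2)·(-5/2)·(-9/2)/[(6)·(4)·(2)] = -15/128
Sum: 9·(195/128) + 6·(-117/128) + (-5)·(65/128) + (-4)·(-15/128) = 197/32

197/32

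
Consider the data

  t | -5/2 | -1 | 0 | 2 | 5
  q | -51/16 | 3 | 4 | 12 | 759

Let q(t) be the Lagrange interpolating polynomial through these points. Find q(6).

1564

L_0(6) = (7)·(6)·(4)·(1)/[(-3/2)·(-5/2)·(-9/2)·(-15/2)] = 896/675
L_1(6) = (17/2)·(6)·(4)·(1)/[(3/2)·(-1)·(-3)·(-6)] = -68/9
L_2(6) = (17/2)·(7)·(4)·(1)/[(5/2)·(1)·(-2)·(-5)] = 238/25
L_3(6) = (17/2)·(7)·(6)·(1)/[(9/2)·(3)·(2)·(-3)] = -119/27
L_4(6) = (17/2)·(7)·(6)·(4)/[(15/2)·(6)·(5)·(3)] = 476/225
Sum: (-51/16)·(896/675) + 3·(-68/9) + 4·(238/25) + 12·(-119/27) + 759·(476/225) = 1564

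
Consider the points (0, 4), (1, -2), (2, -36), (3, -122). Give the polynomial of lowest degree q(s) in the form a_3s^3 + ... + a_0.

q(s) = -4s^3 - 2s^2 + 4

L_0(s) = (s - 1)(s - 2)(s - 3) / [-6] = -(1/6)s^3 + s^2 - (11/6)s + 1
L_1(s) = s(s - 2)(s - 3) / [2] = (1/2)s^3 - (5/2)s^2 + 3s
L_2(s) = s(s - 1)(s - 3) / [-2] = -(1/2)s^3 + 2s^2 - (3/2)s
L_3(s) = s(s - 1)(s - 2) / [6] = (1/6)s^3 - (1/2)s^2 + (1/3)s
q(s) = 4·L_0 + (-2)·L_1 + (-36)·L_2 + (-122)·L_3
  4·L_0(s) = -(2/3)s^3 + 4s^2 - (22/3)s + 4
  (-2)·L_1(s) = -s^3 + 5s^2 - 6s
  (-36)·L_2(s) = 18s^3 - 72s^2 + 54s
  (-122)·L_3(s) = -(61/3)s^3 + 61s^2 - (122/3)s
Adding term by term: -4s^3 - 2s^2 + 4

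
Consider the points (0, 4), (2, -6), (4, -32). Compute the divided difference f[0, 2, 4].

f[0,2] = (-6 - 4) / (2 - 0) = -5
f[2,4] = (-32 - (-6)) / (4 - 2) = -13
f[0,2,4] = (-13 - (-5)) / (4 - 0) = -2

-2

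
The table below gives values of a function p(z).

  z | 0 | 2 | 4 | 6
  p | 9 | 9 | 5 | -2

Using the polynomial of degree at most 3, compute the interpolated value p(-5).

-241/16

Using Newton's divided-difference form:
p[0,2] = (9 - 9) / (2 - 0) = 0
p[2,4] = (5 - 9) / (4 - 2) = -2
p[4,6] = (-2 - 5) / (6 - 4) = -7/2
p[0,2,4] = (-2 - 0) / (4 - 0) = -1/2
p[2,4,6] = (-7/2 - (-2)) / (6 - 2) = -3/8
p[0,2,4,6] = (-3/8 - (-1/2)) / (6 - 0) = 1/48
p(-5) = 9 + 0·(-5) + (-1/2)·(-5)·(-7) + (1/48)·(-5)·(-7)·(-9) = -241/16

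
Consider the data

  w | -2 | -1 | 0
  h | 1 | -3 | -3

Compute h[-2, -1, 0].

h[-2,-1] = (-3 - 1) / (-1 - (-2)) = -4
h[-1,0] = (-3 - (-3)) / (0 - (-1)) = 0
h[-2,-1,0] = (0 - (-4)) / (0 - (-2)) = 2

2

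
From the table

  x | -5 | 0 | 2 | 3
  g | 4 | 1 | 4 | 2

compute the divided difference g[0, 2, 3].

g[0,2] = (4 - 1) / (2 - 0) = 3/2
g[2,3] = (2 - 4) / (3 - 2) = -2
g[0,2,3] = (-2 - 3/2) / (3 - 0) = -7/6

-7/6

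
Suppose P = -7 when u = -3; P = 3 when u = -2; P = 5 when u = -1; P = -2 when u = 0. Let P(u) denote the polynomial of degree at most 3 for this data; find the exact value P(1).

-19

Using Newton's divided-difference form:
P[-3,-2] = (3 - (-7)) / (-2 - (-3)) = 10
P[-2,-1] = (5 - 3) / (-1 - (-2)) = 2
P[-1,0] = (-2 - 5) / (0 - (-1)) = -7
P[-3,-2,-1] = (2 - 10) / (-1 - (-3)) = -4
P[-2,-1,0] = (-7 - 2) / (0 - (-2)) = -9/2
P[-3,-2,-1,0] = (-9/2 - (-4)) / (0 - (-3)) = -1/6
P(1) = -7 + 10·(4) + (-4)·(4)·(3) + (-1/6)·(4)·(3)·(2) = -19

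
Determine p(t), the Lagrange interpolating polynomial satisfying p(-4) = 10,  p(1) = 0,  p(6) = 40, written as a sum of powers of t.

Build the Lagrange basis polynomials:
L_0(t) = (t - 1)(t - 6) / [50] = (1/50)t^2 - (7/50)t + 3/25
L_1(t) = (t + 4)(t - 6) / [-25] = -(1/25)t^2 + (2/25)t + 24/25
L_2(t) = (t + 4)(t - 1) / [50] = (1/50)t^2 + (3/50)t - 2/25
p(t) = 10·L_0 + 0·L_1 + 40·L_2
  10·L_0(t) = (1/5)t^2 - (7/5)t + 6/5
  0·L_1(t) = 0
  40·L_2(t) = (4/5)t^2 + (12/5)t - 16/5
Adding term by term: t^2 + t - 2

p(t) = t^2 + t - 2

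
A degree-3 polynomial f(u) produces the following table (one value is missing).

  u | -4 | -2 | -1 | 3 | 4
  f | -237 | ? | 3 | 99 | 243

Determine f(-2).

-21

The 4 known values determine f uniquely (degree ≤ 3).
L_0(-2) = (-1)·(-5)·(-6)/[(-3)·(-7)·(-8)] = 5/28
L_1(-2) = (2)·(-5)·(-6)/[(3)·(-4)·(-5)] = 1
L_2(-2) = (2)·(-1)·(-6)/[(7)·(4)·(-1)] = -3/7
L_3(-2) = (2)·(-1)·(-5)/[(8)·(5)·(1)] = 1/4
Sum: (-237)·(5/28) + 3·(1) + 99·(-3/7) + 243·(1/4) = -21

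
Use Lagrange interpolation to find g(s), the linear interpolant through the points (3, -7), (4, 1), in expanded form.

L_0(s) = (s - 4) / [-1] = -s + 4
L_1(s) = (s - 3) / [1] = s - 3
g(s) = (-7)·L_0 + 1·L_1
  (-7)·L_0(s) = 7s - 28
  1·L_1(s) = s - 3
Adding term by term: 8s - 31

g(s) = 8s - 31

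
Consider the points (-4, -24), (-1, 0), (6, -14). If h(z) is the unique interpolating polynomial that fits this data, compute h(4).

Evaluate each Lagrange basis at z = 4:
L_0(4) = (5)·(-2)/[(-3)·(-10)] = -1/3
L_1(4) = (8)·(-2)/[(3)·(-7)] = 16/21
L_2(4) = (8)·(5)/[(10)·(7)] = 4/7
Sum: (-24)·(-1/3) + 0 + (-14)·(4/7) = 0

0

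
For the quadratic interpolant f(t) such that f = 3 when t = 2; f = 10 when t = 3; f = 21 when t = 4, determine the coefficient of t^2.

2

The leading coefficient equals the top divided difference f[2,3,4].
f[2,3] = (10 - 3) / (3 - 2) = 7
f[3,4] = (21 - 10) / (4 - 3) = 11
f[2,3,4] = (11 - 7) / (4 - 2) = 2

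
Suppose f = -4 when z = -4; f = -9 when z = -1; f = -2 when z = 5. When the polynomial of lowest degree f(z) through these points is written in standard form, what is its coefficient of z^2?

17/54

The leading coefficient equals the top divided difference f[-4,-1,5].
f[-4,-1] = (-9 - (-4)) / (-1 - (-4)) = -5/3
f[-1,5] = (-2 - (-9)) / (5 - (-1)) = 7/6
f[-4,-1,5] = (7/6 - (-5/3)) / (5 - (-4)) = 17/54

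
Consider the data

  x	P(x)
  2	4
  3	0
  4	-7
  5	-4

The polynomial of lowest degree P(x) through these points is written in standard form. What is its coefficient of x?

Build the Lagrange basis polynomials:
L_0(x) = (x - 3)(x - 4)(x - 5) / [-6] = -(1/6)x^3 + 2x^2 - (47/6)x + 10
L_1(x) = (x - 2)(x - 4)(x - 5) / [2] = (1/2)x^3 - (11/2)x^2 + 19x - 20
L_2(x) = (x - 2)(x - 3)(x - 5) / [-2] = -(1/2)x^3 + 5x^2 - (31/2)x + 15
L_3(x) = (x - 2)(x - 3)(x - 4) / [6] = (1/6)x^3 - (3/2)x^2 + (13/3)x - 4
P(x) = 4·L_0 + 0·L_1 + (-7)·L_2 + (-4)·L_3
Only the coefficient of x is needed; take it from each L_i and combine:
4·(-47/6) + 0·(19) + (-7)·(-31/2) + (-4)·(13/3) = 359/6

359/6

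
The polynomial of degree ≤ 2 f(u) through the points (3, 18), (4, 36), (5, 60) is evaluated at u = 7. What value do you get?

L_0(7) = (3)·(2)/[(-1)·(-2)] = 3
L_1(7) = (4)·(2)/[(1)·(-1)] = -8
L_2(7) = (4)·(3)/[(2)·(1)] = 6
Sum: 18·(3) + 36·(-8) + 60·(6) = 126

126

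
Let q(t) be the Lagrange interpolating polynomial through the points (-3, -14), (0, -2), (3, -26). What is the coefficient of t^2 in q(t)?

-2

Build the Lagrange basis polynomials:
L_0(t) = t(t - 3) / [18] = (1/18)t^2 - (1/6)t
L_1(t) = (t + 3)(t - 3) / [-9] = -(1/9)t^2 + 1
L_2(t) = (t + 3)t / [18] = (1/18)t^2 + (1/6)t
q(t) = (-14)·L_0 + (-2)·L_1 + (-26)·L_2
Only the coefficient of t^2 is needed; take it from each L_i and combine:
(-14)·(1/18) + (-2)·(-1/9) + (-26)·(1/18) = -2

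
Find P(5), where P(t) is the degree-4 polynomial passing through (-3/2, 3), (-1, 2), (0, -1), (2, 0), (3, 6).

138/7

Evaluate each Lagrange basis at t = 5:
L_0(5) = (6)·(5)·(3)·(2)/[(-1/2)·(-3/2)·(-7/2)·(-9/2)] = 320/21
L_1(5) = (13/2)·(5)·(3)·(2)/[(1/2)·(-1)·(-3)·(-4)] = -65/2
L_2(5) = (13/2)·(6)·(3)·(2)/[(3/2)·(1)·(-2)·(-3)] = 26
L_3(5) = (13/2)·(6)·(5)·(2)/[(7/2)·(3)·(2)·(-1)] = -130/7
L_4(5) = (13/2)·(6)·(5)·(3)/[(9/2)·(4)·(3)·(1)] = 65/6
Sum: 3·(320/21) + 2·(-65/2) + (-1)·(26) + 0 + 6·(65/6) = 138/7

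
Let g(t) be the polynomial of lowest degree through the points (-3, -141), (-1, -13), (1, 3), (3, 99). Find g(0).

Evaluate each Lagrange basis at t = 0:
L_0(0) = (1)·(-1)·(-3)/[(-2)·(-4)·(-6)] = -1/16
L_1(0) = (3)·(-1)·(-3)/[(2)·(-2)·(-4)] = 9/16
L_2(0) = (3)·(1)·(-3)/[(4)·(2)·(-2)] = 9/16
L_3(0) = (3)·(1)·(-1)/[(6)·(4)·(2)] = -1/16
Sum: (-141)·(-1/16) + (-13)·(9/16) + 3·(9/16) + 99·(-1/16) = -3

-3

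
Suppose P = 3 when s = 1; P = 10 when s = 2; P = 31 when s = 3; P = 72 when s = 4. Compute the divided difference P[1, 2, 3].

P[1,2] = (10 - 3) / (2 - 1) = 7
P[2,3] = (31 - 10) / (3 - 2) = 21
P[1,2,3] = (21 - 7) / (3 - 1) = 7

7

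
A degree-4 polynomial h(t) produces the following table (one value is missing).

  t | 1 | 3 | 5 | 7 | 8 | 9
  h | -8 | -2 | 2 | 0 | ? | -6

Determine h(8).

-183/64

The 5 known values determine h uniquely (degree ≤ 4).
Evaluate each Lagrange basis at t = 8:
L_0(8) = (5)·(3)·(1)·(-1)/[(-2)·(-4)·(-6)·(-8)] = -5/128
L_1(8) = (7)·(3)·(1)·(-1)/[(2)·(-2)·(-4)·(-6)] = 7/32
L_2(8) = (7)·(5)·(1)·(-1)/[(4)·(2)·(-2)·(-4)] = -35/64
L_3(8) = (7)·(5)·(3)·(-1)/[(6)·(4)·(2)·(-2)] = 35/32
L_4(8) = (7)·(5)·(3)·(1)/[(8)·(6)·(4)·(2)] = 35/128
Sum: (-8)·(-5/128) + (-2)·(7/32) + 2·(-35/64) + 0 + (-6)·(35/128) = -183/64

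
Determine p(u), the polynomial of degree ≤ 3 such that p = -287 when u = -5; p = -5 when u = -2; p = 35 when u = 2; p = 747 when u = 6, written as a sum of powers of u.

Build the Lagrange basis polynomials:
L_0(u) = (u + 2)(u - 2)(u - 6) / [-231] = -(1/231)u^3 + (2/77)u^2 + (4/231)u - 8/77
L_1(u) = (u + 5)(u - 2)(u - 6) / [96] = (1/96)u^3 - (1/32)u^2 - (7/24)u + 5/8
L_2(u) = (u + 5)(u + 2)(u - 6) / [-112] = -(1/112)u^3 - (1/112)u^2 + (2/7)u + 15/28
L_3(u) = (u + 5)(u + 2)(u - 2) / [352] = (1/352)u^3 + (5/352)u^2 - (1/88)u - 5/88
p(u) = (-287)·L_0 + (-5)·L_1 + 35·L_2 + 747·L_3
  (-287)·L_0(u) = (41/33)u^3 - (82/11)u^2 - (164/33)u + 328/11
  (-5)·L_1(u) = -(5/96)u^3 + (5/32)u^2 + (35/24)u - 25/8
  35·L_2(u) = -(5/16)u^3 - (5/16)u^2 + 10u + 75/4
  747·L_3(u) = (747/352)u^3 + (3735/352)u^2 - (747/88)u - 3735/88
Adding term by term: 3u^3 + 3u^2 - 2u + 3

p(u) = 3u^3 + 3u^2 - 2u + 3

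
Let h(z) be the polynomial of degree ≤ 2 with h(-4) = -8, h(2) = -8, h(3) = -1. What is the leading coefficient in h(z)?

The leading coefficient equals the top divided difference h[-4,2,3].
h[-4,2] = (-8 - (-8)) / (2 - (-4)) = 0
h[2,3] = (-1 - (-8)) / (3 - 2) = 7
h[-4,2,3] = (7 - 0) / (3 - (-4)) = 1

1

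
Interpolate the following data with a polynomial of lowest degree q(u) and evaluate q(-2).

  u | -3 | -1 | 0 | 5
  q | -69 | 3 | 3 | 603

-13

Using Newton's divided-difference form:
q[-3,-1] = (3 - (-69)) / (-1 - (-3)) = 36
q[-1,0] = (3 - 3) / (0 - (-1)) = 0
q[0,5] = (603 - 3) / (5 - 0) = 120
q[-3,-1,0] = (0 - 36) / (0 - (-3)) = -12
q[-1,0,5] = (120 - 0) / (5 - (-1)) = 20
q[-3,-1,0,5] = (20 - (-12)) / (5 - (-3)) = 4
q(-2) = -69 + 36·(1) + (-12)·(1)·(-1) + 4·(1)·(-1)·(-2) = -13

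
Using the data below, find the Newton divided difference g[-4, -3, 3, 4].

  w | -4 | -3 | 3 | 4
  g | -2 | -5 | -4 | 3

g[-4,-3] = (-5 - (-2)) / (-3 - (-4)) = -3
g[-3,3] = (-4 - (-5)) / (3 - (-3)) = 1/6
g[3,4] = (3 - (-4)) / (4 - 3) = 7
g[-4,-3,3] = (1/6 - (-3)) / (3 - (-4)) = 19/42
g[-3,3,4] = (7 - 1/6) / (4 - (-3)) = 41/42
g[-4,-3,3,4] = (41/42 - 19/42) / (4 - (-4)) = 11/168

11/168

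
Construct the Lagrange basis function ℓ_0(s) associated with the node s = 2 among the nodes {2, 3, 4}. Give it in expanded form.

ℓ_0(s) = (1/2)s^2 - (7/2)s + 6

ℓ_0(s) = (s - 3)(s - 4) / [(-1)·(-2)]
       = (s^2 - 7s + 12) / (2)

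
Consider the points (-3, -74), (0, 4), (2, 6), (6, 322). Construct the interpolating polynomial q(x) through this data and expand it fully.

q(x) = 2x^3 - 3x^2 - x + 4

L_0(x) = x(x - 2)(x - 6) / [-135] = -(1/135)x^3 + (8/135)x^2 - (4/45)x
L_1(x) = (x + 3)(x - 2)(x - 6) / [36] = (1/36)x^3 - (5/36)x^2 - (1/3)x + 1
L_2(x) = (x + 3)x(x - 6) / [-40] = -(1/40)x^3 + (3/40)x^2 + (9/20)x
L_3(x) = (x + 3)x(x - 2) / [216] = (1/216)x^3 + (1/216)x^2 - (1/36)x
q(x) = (-74)·L_0 + 4·L_1 + 6·L_2 + 322·L_3
  (-74)·L_0(x) = (74/135)x^3 - (592/135)x^2 + (296/45)x
  4·L_1(x) = (1/9)x^3 - (5/9)x^2 - (4/3)x + 4
  6·L_2(x) = -(3/20)x^3 + (9/20)x^2 + (27/10)x
  322·L_3(x) = (161/108)x^3 + (161/108)x^2 - (161/18)x
Adding term by term: 2x^3 - 3x^2 - x + 4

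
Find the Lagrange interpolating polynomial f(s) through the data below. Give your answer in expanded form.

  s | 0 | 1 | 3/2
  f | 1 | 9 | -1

f(s) = -(56/3)s^2 + (80/3)s + 1

Build the Lagrange basis polynomials:
L_0(s) = (s - 1)(s - 3/2) / [3/2] = (2/3)s^2 - (5/3)s + 1
L_1(s) = s(s - 3/2) / [-1/2] = -2s^2 + 3s
L_2(s) = s(s - 1) / [3/4] = (4/3)s^2 - (4/3)s
f(s) = 1·L_0 + 9·L_1 + (-1)·L_2
  1·L_0(s) = (2/3)s^2 - (5/3)s + 1
  9·L_1(s) = -18s^2 + 27s
  (-1)·L_2(s) = -(4/3)s^2 + (4/3)s
Adding term by term: -(56/3)s^2 + (80/3)s + 1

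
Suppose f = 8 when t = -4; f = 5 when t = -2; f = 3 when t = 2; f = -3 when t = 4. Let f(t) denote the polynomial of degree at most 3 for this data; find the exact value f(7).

Using Newton's divided-difference form:
f[-4,-2] = (5 - 8) / (-2 - (-4)) = -3/2
f[-2,2] = (3 - 5) / (2 - (-2)) = -1/2
f[2,4] = (-3 - 3) / (4 - 2) = -3
f[-4,-2,2] = (-1/2 - (-3/2)) / (2 - (-4)) = 1/6
f[-2,2,4] = (-3 - (-1/2)) / (4 - (-2)) = -5/12
f[-4,-2,2,4] = (-5/12 - 1/6) / (4 - (-4)) = -7/96
f(7) = 8 + (-3/2)·(11) + (1/6)·(11)·(9) + (-7/96)·(11)·(9)·(5) = -899/32

-899/32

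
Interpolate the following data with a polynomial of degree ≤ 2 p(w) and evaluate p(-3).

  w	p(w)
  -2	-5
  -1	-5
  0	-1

Evaluate each Lagrange basis at w = -3:
L_0(-3) = (-2)·(-3)/[(-1)·(-2)] = 3
L_1(-3) = (-1)·(-3)/[(1)·(-1)] = -3
L_2(-3) = (-1)·(-2)/[(2)·(1)] = 1
Sum: (-5)·(3) + (-5)·(-3) + (-1)·(1) = -1

-1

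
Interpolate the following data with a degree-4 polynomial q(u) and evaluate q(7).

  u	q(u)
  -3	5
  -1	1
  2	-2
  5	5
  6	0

-977/63

Evaluate each Lagrange basis at u = 7:
L_0(7) = (8)·(5)·(2)·(1)/[(-2)·(-5)·(-8)·(-9)] = 1/9
L_1(7) = (10)·(5)·(2)·(1)/[(2)·(-3)·(-6)·(-7)] = -25/63
L_2(7) = (10)·(8)·(2)·(1)/[(5)·(3)·(-3)·(-4)] = 8/9
L_3(7) = (10)·(8)·(5)·(1)/[(8)·(6)·(3)·(-1)] = -25/9
L_4(7) = (10)·(8)·(5)·(2)/[(9)·(7)·(4)·(1)] = 200/63
Sum: 5·(1/9) + 1·(-25/63) + (-2)·(8/9) + 5·(-25/9) + 0 = -977/63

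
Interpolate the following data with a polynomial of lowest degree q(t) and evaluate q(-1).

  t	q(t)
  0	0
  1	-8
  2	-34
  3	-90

Evaluate each Lagrange basis at t = -1:
L_0(-1) = (-2)·(-3)·(-4)/[(-1)·(-2)·(-3)] = 4
L_1(-1) = (-1)·(-3)·(-4)/[(1)·(-1)·(-2)] = -6
L_2(-1) = (-1)·(-2)·(-4)/[(2)·(1)·(-1)] = 4
L_3(-1) = (-1)·(-2)·(-3)/[(3)·(2)·(1)] = -1
Sum: 0 + (-8)·(-6) + (-34)·(4) + (-90)·(-1) = 2

2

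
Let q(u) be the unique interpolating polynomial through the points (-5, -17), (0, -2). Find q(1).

L_0(1) = (1)/[(-5)] = -1/5
L_1(1) = (6)/[(5)] = 6/5
Sum: (-17)·(-1/5) + (-2)·(6/5) = 1

1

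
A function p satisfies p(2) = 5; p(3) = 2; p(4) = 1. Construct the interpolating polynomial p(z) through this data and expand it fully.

p(z) = z^2 - 8z + 17

L_0(z) = (z - 3)(z - 4) / [2] = (1/2)z^2 - (7/2)z + 6
L_1(z) = (z - 2)(z - 4) / [-1] = -z^2 + 6z - 8
L_2(z) = (z - 2)(z - 3) / [2] = (1/2)z^2 - (5/2)z + 3
p(z) = 5·L_0 + 2·L_1 + 1·L_2
  5·L_0(z) = (5/2)z^2 - (35/2)z + 30
  2·L_1(z) = -2z^2 + 12z - 16
  1·L_2(z) = (1/2)z^2 - (5/2)z + 3
Adding term by term: z^2 - 8z + 17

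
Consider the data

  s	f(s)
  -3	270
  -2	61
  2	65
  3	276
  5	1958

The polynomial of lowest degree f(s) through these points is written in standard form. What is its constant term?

Build the Lagrange basis polynomials:
L_0(s) = (s + 2)(s - 2)(s - 3)(s - 5) / [240] = (1/240)s^4 - (1/30)s^3 + (11/240)s^2 + (2/15)s - 1/4
L_1(s) = (s + 3)(s - 2)(s - 3)(s - 5) / [-140] = -(1/140)s^4 + (1/20)s^3 - (1/140)s^2 - (9/20)s + 9/14
L_2(s) = (s + 3)(s + 2)(s - 3)(s - 5) / [60] = (1/60)s^4 - (1/20)s^3 - (19/60)s^2 + (9/20)s + 3/2
L_3(s) = (s + 3)(s + 2)(s - 2)(s - 5) / [-60] = -(1/60)s^4 + (1/30)s^3 + (19/60)s^2 - (2/15)s - 1
L_4(s) = (s + 3)(s + 2)(s - 2)(s - 3) / [336] = (1/336)s^4 - (13/336)s^2 + 3/28
f(s) = 270·L_0 + 61·L_1 + 65·L_2 + 276·L_3 + 1958·L_4
Only the constant term is needed; take it from each L_i and combine:
270·(-1/4) + 61·(9/14) + 65·(3/2) + 276·(-1) + 1958·(3/28) = 3

3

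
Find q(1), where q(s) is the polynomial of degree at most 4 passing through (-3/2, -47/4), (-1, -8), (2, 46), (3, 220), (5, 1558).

L_0(1) = (2)·(-1)·(-2)·(-4)/[(-1/2)·(-7/2)·(-9/2)·(-13/2)] = -256/819
L_1(1) = (5/2)·(-1)·(-2)·(-4)/[(1/2)·(-3)·(-4)·(-6)] = 5/9
L_2(1) = (5/2)·(2)·(-2)·(-4)/[(7/2)·(3)·(-1)·(-3)] = 80/63
L_3(1) = (5/2)·(2)·(-1)·(-4)/[(9/2)·(4)·(1)·(-2)] = -5/9
L_4(1) = (5/2)·(2)·(-1)·(-2)/[(13/2)·(6)·(3)·(2)] = 5/117
Sum: (-47/4)·(-256/819) + (-8)·(5/9) + 46·(80/63) + 220·(-5/9) + 1558·(5/117) = 2

2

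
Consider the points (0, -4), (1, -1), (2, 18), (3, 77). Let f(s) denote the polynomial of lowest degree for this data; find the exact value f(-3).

-157

Evaluate each Lagrange basis at s = -3:
L_0(-3) = (-4)·(-5)·(-6)/[(-1)·(-2)·(-3)] = 20
L_1(-3) = (-3)·(-5)·(-6)/[(1)·(-1)·(-2)] = -45
L_2(-3) = (-3)·(-4)·(-6)/[(2)·(1)·(-1)] = 36
L_3(-3) = (-3)·(-4)·(-5)/[(3)·(2)·(1)] = -10
Sum: (-4)·(20) + (-1)·(-45) + 18·(36) + 77·(-10) = -157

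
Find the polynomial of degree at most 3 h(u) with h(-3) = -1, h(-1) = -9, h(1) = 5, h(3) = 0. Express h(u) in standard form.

h(u) = -(41/48)u^3 + (3/16)u^2 + (377/48)u - 35/16

Build the Lagrange basis polynomials:
L_0(u) = (u + 1)(u - 1)(u - 3) / [-48] = -(1/48)u^3 + (1/16)u^2 + (1/48)u - 1/16
L_1(u) = (u + 3)(u - 1)(u - 3) / [16] = (1/16)u^3 - (1/16)u^2 - (9/16)u + 9/16
L_2(u) = (u + 3)(u + 1)(u - 3) / [-16] = -(1/16)u^3 - (1/16)u^2 + (9/16)u + 9/16
L_3(u) = (u + 3)(u + 1)(u - 1) / [48] = (1/48)u^3 + (1/16)u^2 - (1/48)u - 1/16
h(u) = (-1)·L_0 + (-9)·L_1 + 5·L_2 + 0·L_3
  (-1)·L_0(u) = (1/48)u^3 - (1/16)u^2 - (1/48)u + 1/16
  (-9)·L_1(u) = -(9/16)u^3 + (9/16)u^2 + (81/16)u - 81/16
  5·L_2(u) = -(5/16)u^3 - (5/16)u^2 + (45/16)u + 45/16
  0·L_3(u) = 0
Adding term by term: -(41/48)u^3 + (3/16)u^2 + (377/48)u - 35/16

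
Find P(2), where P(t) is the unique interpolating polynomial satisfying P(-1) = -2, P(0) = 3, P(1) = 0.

-11

L_0(2) = (2)·(1)/[(-1)·(-2)] = 1
L_1(2) = (3)·(1)/[(1)·(-1)] = -3
L_2(2) = (3)·(2)/[(2)·(1)] = 3
Sum: (-2)·(1) + 3·(-3) + 0 = -11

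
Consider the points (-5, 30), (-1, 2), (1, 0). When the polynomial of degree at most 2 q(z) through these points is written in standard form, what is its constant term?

L_0(z) = (z + 1)(z - 1) / [24] = (1/24)z^2 - 1/24
L_1(z) = (z + 5)(z - 1) / [-8] = -(1/8)z^2 - (1/2)z + 5/8
L_2(z) = (z + 5)(z + 1) / [12] = (1/12)z^2 + (1/2)z + 5/12
q(z) = 30·L_0 + 2·L_1 + 0·L_2
Only the constant term is needed; take it from each L_i and combine:
30·(-1/24) + 2·(5/8) + 0·(5/12) = 0

0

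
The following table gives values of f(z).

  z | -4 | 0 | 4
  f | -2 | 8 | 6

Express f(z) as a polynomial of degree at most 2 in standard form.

f(z) = -(3/8)z^2 + z + 8

Build the Lagrange basis polynomials:
L_0(z) = z(z - 4) / [32] = (1/32)z^2 - (1/8)z
L_1(z) = (z + 4)(z - 4) / [-16] = -(1/16)z^2 + 1
L_2(z) = (z + 4)z / [32] = (1/32)z^2 + (1/8)z
f(z) = (-2)·L_0 + 8·L_1 + 6·L_2
  (-2)·L_0(z) = -(1/16)z^2 + (1/4)z
  8·L_1(z) = -(1/2)z^2 + 8
  6·L_2(z) = (3/16)z^2 + (3/4)z
Adding term by term: -(3/8)z^2 + z + 8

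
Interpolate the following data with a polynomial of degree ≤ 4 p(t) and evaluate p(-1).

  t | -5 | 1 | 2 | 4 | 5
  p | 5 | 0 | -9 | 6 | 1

200/3

Using Newton's divided-difference form:
p[-5,1] = (0 - 5) / (1 - (-5)) = -5/6
p[1,2] = (-9 - 0) / (2 - 1) = -9
p[2,4] = (6 - (-9)) / (4 - 2) = 15/2
p[4,5] = (1 - 6) / (5 - 4) = -5
p[-5,1,2] = (-9 - (-5/6)) / (2 - (-5)) = -7/6
p[1,2,4] = (15/2 - (-9)) / (4 - 1) = 11/2
p[2,4,5] = (-5 - 15/2) / (5 - 2) = -25/6
p[-5,1,2,4] = (11/2 - (-7/6)) / (4 - (-5)) = 20/27
p[1,2,4,5] = (-25/6 - 11/2) / (5 - 1) = -29/12
p[-5,1,2,4,5] = (-29/12 - 20/27) / (5 - (-5)) = -341/1080
p(-1) = 5 + (-5/6)·(4) + (-7/6)·(4)·(-2) + (20/27)·(4)·(-2)·(-3) + (-341/1080)·(4)·(-2)·(-3)·(-5) = 200/3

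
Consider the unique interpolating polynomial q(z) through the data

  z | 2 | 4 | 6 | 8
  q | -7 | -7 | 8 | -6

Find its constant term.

Build the Lagrange basis polynomials:
L_0(z) = (z - 4)(z - 6)(z - 8) / [-48] = -(1/48)z^3 + (3/8)z^2 - (13/6)z + 4
L_1(z) = (z - 2)(z - 6)(z - 8) / [16] = (1/16)z^3 - z^2 + (19/4)z - 6
L_2(z) = (z - 2)(z - 4)(z - 8) / [-16] = -(1/16)z^3 + (7/8)z^2 - (7/2)z + 4
L_3(z) = (z - 2)(z - 4)(z - 6) / [48] = (1/48)z^3 - (1/4)z^2 + (11/12)z - 1
q(z) = (-7)·L_0 + (-7)·L_1 + 8·L_2 + (-6)·L_3
Only the constant term is needed; take it from each L_i and combine:
(-7)·(4) + (-7)·(-6) + 8·(4) + (-6)·(-1) = 52

52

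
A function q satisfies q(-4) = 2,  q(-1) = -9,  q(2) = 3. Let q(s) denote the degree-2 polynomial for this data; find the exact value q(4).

Using Newton's divided-difference form:
q[-4,-1] = (-9 - 2) / (-1 - (-4)) = -11/3
q[-1,2] = (3 - (-9)) / (2 - (-1)) = 4
q[-4,-1,2] = (4 - (-11/3)) / (2 - (-4)) = 23/18
q(4) = 2 + (-11/3)·(8) + (23/18)·(8)·(5) = 214/9

214/9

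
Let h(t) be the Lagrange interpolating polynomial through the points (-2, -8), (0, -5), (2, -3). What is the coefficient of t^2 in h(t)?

Build the Lagrange basis polynomials:
L_0(t) = t(t - 2) / [8] = (1/8)t^2 - (1/4)t
L_1(t) = (t + 2)(t - 2) / [-4] = -(1/4)t^2 + 1
L_2(t) = (t + 2)t / [8] = (1/8)t^2 + (1/4)t
h(t) = (-8)·L_0 + (-5)·L_1 + (-3)·L_2
Only the coefficient of t^2 is needed; take it from each L_i and combine:
(-8)·(1/8) + (-5)·(-1/4) + (-3)·(1/8) = -1/8

-1/8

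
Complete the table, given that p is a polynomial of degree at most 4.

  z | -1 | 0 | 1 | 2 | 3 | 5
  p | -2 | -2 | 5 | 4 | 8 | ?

The 5 known values determine p uniquely (degree ≤ 4).
Evaluate each Lagrange basis at z = 5:
L_0(5) = (5)·(4)·(3)·(2)/[(-1)·(-2)·(-3)·(-4)] = 5
L_1(5) = (6)·(4)·(3)·(2)/[(1)·(-1)·(-2)·(-3)] = -24
L_2(5) = (6)·(5)·(3)·(2)/[(2)·(1)·(-1)·(-2)] = 45
L_3(5) = (6)·(5)·(4)·(2)/[(3)·(2)·(1)·(-1)] = -40
L_4(5) = (6)·(5)·(4)·(3)/[(4)·(3)·(2)·(1)] = 15
Sum: (-2)·(5) + (-2)·(-24) + 5·(45) + 4·(-40) + 8·(15) = 223

223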